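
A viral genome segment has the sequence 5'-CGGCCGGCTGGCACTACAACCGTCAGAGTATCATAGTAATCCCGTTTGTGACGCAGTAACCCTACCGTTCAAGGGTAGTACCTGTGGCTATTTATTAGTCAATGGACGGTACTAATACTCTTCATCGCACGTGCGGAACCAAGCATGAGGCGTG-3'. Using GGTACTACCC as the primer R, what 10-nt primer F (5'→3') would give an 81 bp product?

5'-GGCCGGCTGG-3'

The reverse primer's reverse complement GGGTAGTACC matches the template at positions 73–82, so the product ends at position 82.
An 81 bp product then starts at position 82 − 81 + 1 = 2.
The forward primer is identical to the top strand there: GGCCGGCTGG.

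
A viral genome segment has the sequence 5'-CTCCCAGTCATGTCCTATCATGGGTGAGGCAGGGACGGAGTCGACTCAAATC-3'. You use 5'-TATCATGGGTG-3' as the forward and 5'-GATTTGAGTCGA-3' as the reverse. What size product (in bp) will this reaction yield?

37 bp

The forward primer matches the template at positions 16–26.
Taking the reverse complement of GATTTGAGTCGA gives TCGACTCAAATC, found at positions 41–52 on the template; the primer anneals here to the top strand with its 3' end pointing upstream.
Amplicon spans positions 16–52: 37 bp.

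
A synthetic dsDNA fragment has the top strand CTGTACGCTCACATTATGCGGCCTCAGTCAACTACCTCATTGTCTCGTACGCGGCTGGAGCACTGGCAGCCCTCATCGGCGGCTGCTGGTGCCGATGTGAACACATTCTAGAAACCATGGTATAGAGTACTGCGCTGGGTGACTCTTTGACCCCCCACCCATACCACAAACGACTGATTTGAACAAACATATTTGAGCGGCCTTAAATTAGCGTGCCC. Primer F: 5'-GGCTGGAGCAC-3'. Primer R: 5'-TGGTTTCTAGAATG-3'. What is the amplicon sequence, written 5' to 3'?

The forward primer matches the template at positions 53–63.
Taking the reverse complement of TGGTTTCTAGAATG gives CATTCTAGAAACCA, found at positions 104–117 on the template; the primer anneals here to the top strand with its 3' end pointing upstream.
The product is the template from position 53 through 117 (65 bp).

5'-GGCTGGAGCACTGGCAGCCCTCATCGGCGGCTGCTGGTGCCGATGTGAACACATTCTAGAAACCA-3'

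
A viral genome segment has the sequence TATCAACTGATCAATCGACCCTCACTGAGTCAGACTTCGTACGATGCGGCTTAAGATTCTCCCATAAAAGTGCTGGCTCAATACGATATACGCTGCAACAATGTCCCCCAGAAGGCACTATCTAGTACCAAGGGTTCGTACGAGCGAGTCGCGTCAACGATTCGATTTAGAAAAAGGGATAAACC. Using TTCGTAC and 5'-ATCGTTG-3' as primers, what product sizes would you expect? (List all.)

The forward primer TTCGTAC matches the top strand at positions 36–42, 135–141.
The reverse primer's reverse complement is CAACGAT, matching at positions 155–161.
Each forward site pairs with the reverse site to give a product ending at position 161: sizes 126, 27 bp.

126 bp, 27 bp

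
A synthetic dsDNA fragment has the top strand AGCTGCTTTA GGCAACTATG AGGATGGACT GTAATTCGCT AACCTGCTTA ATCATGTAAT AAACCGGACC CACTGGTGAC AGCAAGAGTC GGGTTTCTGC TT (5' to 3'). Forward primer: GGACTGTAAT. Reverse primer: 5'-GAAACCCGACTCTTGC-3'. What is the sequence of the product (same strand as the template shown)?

Forward primer GGACTGTAAT is found on the top strand at positions 26–35.
Reverse complement of the reverse primer: GCAAGAGTCGGGTTTC. This occurs on the top strand at positions 82–97.
The product is the template from position 26 through 97 (72 bp).

5'-GGACTGTAATTCGCTAACCTGCTTAATCATGTAATAAACCGGACCCACTGGTGACAGCAAGAGTCGGGTTTC-3'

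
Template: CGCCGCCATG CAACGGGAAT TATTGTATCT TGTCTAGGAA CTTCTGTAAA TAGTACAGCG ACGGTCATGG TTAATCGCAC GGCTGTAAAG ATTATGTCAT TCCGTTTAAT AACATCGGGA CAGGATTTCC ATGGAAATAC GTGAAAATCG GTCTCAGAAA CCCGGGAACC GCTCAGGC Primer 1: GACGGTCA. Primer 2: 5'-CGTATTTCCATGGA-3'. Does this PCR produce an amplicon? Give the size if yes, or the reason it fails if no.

Yes — an 82 bp product.

Primer 1 (GACGGTCA) matches the top strand at positions 60–67; it acts as a forward primer.
Primer 2's reverse complement is TCCATGGAAATACG, matching the top strand at positions 128–141; it acts as a reverse primer.
The 3' ends face each other across positions 60–141, giving an 82 bp product.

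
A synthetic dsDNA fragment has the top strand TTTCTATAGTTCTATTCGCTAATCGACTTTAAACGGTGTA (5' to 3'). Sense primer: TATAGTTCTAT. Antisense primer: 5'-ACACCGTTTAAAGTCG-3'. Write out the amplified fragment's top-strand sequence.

5'-TATAGTTCTATTCGCTAATCGACTTTAAACGGTGT-3'

Forward primer TATAGTTCTAT is found on the top strand at positions 5–15.
Reverse complement of the reverse primer: CGACTTTAAACGGTGT. This occurs on the top strand at positions 24–39.
The product is the template from position 5 through 39 (35 bp).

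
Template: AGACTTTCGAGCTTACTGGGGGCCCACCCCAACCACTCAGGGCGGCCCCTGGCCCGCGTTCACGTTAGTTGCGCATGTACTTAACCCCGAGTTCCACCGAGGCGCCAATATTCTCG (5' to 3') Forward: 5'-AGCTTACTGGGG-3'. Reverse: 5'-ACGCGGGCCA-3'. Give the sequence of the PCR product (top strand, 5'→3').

The forward primer matches the template at positions 10–21.
Reverse complement of the reverse primer: TGGCCCGCGT. This occurs on the top strand at positions 50–59.
The product is the template from position 10 through 59 (50 bp).

5'-AGCTTACTGGGGGCCCACCCCAACCACTCAGGGCGGCCCCTGGCCCGCGT-3'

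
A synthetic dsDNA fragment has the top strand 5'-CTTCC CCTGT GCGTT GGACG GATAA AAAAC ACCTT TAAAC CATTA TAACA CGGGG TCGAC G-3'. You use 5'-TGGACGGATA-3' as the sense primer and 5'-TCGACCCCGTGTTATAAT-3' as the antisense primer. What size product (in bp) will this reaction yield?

The forward primer matches the template at positions 15–24.
Taking the reverse complement of TCGACCCCGTGTTATAAT gives ATTATAACACGGGGTCGA, found at positions 42–59 on the template; the primer anneals here to the top strand with its 3' end pointing upstream.
The product runs from position 15 to position 59, so its length is 59 − 15 + 1 = 45 bp.

45 bp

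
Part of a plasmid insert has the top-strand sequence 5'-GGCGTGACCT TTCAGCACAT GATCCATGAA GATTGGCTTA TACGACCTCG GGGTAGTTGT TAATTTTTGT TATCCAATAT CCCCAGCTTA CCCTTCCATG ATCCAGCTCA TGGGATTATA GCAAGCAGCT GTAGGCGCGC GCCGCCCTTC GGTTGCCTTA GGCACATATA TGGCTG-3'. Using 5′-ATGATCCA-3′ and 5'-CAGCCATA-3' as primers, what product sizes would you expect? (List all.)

158 bp, 79 bp

The forward primer ATGATCCA matches the top strand at positions 19–26, 98–105.
The reverse primer's reverse complement is TATGGCTG, matching at positions 169–176.
Each forward site pairs with the reverse site to give a product ending at position 176: sizes 158, 79 bp.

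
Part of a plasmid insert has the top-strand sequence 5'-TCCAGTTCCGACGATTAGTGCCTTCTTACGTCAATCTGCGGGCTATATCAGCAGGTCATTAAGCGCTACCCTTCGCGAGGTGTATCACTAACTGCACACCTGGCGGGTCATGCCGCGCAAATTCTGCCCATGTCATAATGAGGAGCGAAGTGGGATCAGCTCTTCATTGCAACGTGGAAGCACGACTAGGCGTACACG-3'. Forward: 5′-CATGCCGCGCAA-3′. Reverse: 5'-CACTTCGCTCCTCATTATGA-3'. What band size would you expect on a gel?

44 bp

The forward primer matches the template at positions 109–120.
Taking the reverse complement of CACTTCGCTCCTCATTATGA gives TCATAATGAGGAGCGAAGTG, found at positions 133–152 on the template; the primer anneals here to the top strand with its 3' end pointing upstream.
Amplicon spans positions 109–152: 44 bp.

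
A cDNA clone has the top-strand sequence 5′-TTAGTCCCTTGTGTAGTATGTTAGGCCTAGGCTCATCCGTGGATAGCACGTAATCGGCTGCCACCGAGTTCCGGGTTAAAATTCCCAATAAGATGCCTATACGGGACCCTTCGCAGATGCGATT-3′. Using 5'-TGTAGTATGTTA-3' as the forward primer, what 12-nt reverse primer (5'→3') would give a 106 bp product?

5'-TCTGCGAAGGGT-3'

The forward primer binds at positions 12–23, so a 106 bp product ends at position 12 + 106 − 1 = 117.
The reverse primer anneals to the top strand over positions 106–117, i.e. to ACCCTTCGCAGA.
Its sequence written 5'→3' is the reverse complement: TCTGCGAAGGGT.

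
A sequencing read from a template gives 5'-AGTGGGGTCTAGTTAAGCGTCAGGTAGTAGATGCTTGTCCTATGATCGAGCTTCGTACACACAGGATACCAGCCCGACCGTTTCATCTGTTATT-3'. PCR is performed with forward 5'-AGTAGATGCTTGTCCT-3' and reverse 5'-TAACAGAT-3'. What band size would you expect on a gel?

67 bp

Scanning the template, AGTAGATGCTTGTCCT occurs at positions 26–41; this primer anneals to the bottom strand there with its 3' end pointing downstream.
Taking the reverse complement of TAACAGAT gives ATCTGTTA, found at positions 85–92 on the template; the primer anneals here to the top strand with its 3' end pointing upstream.
The product runs from position 26 to position 92, so its length is 92 − 26 + 1 = 67 bp.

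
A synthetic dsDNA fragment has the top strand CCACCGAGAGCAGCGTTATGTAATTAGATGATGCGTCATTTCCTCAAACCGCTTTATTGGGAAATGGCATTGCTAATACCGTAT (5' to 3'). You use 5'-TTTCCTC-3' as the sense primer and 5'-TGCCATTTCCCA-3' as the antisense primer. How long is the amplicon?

31 bp

Forward primer TTTCCTC is found on the top strand at positions 39–45.
Taking the reverse complement of TGCCATTTCCCA gives TGGGAAATGGCA, found at positions 58–69 on the template; the primer anneals here to the top strand with its 3' end pointing upstream.
The product runs from position 39 to position 69, so its length is 69 − 39 + 1 = 31 bp.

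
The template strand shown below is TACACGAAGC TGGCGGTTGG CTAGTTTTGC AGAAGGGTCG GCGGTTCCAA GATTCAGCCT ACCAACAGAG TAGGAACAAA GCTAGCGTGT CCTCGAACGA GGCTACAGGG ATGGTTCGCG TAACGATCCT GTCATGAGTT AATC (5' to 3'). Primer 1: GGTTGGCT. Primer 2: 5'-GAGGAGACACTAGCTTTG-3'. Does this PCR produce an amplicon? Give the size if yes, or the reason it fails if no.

Primer 2 (GAGGAGACACTAGCTTTG) does not match the top strand, and its reverse complement CAAAGCTAGTGTCTCCTC does not match either.
With no annealing site for primer 2, no amplification occurs.

No product — primer 2 has no binding site in the template.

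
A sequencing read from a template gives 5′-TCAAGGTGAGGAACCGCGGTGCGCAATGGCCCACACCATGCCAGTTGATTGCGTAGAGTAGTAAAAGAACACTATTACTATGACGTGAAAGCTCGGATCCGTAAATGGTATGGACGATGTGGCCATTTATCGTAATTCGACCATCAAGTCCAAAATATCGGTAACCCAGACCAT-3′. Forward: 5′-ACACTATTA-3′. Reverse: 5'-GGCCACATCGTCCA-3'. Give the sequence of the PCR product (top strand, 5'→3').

Forward primer ACACTATTA is found on the top strand at positions 69–77.
Reverse complement of the reverse primer: TGGACGATGTGGCC. This occurs on the top strand at positions 111–124.
The product is the template from position 69 through 124 (56 bp).

5'-ACACTATTACTATGACGTGAAAGCTCGGATCCGTAAATGGTATGGACGATGTGGCC-3'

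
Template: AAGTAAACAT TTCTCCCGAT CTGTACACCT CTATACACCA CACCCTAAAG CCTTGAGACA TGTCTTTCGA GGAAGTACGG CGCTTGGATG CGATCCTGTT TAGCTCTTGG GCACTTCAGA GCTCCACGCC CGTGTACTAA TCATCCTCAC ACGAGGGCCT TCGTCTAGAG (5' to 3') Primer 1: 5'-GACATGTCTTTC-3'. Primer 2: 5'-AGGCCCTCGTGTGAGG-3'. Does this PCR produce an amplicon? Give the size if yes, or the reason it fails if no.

Yes — a 104 bp product.

Primer 1 (GACATGTCTTTC) matches the top strand at positions 57–68; it acts as a forward primer.
Primer 2's reverse complement is CCTCACACGAGGGCCT, matching the top strand at positions 145–160; it acts as a reverse primer.
The 3' ends face each other across positions 57–160, giving a 104 bp product.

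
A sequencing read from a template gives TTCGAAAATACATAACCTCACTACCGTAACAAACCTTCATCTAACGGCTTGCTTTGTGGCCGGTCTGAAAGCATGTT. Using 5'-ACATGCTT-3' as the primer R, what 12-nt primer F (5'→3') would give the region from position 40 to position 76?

The reverse primer's reverse complement AAGCATGT matches the template at positions 69–76; the product starts at position 40.
The forward primer is identical to the top strand over positions 40–51: TCTAACGGCTTG.

5'-TCTAACGGCTTG-3'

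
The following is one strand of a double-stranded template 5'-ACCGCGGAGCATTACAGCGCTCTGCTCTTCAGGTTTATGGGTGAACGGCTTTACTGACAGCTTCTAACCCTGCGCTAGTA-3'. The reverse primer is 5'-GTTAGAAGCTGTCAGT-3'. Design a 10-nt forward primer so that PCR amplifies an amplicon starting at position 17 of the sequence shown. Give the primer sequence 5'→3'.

The reverse primer's reverse complement ACTGACAGCTTCTAAC matches the template at positions 53–68; the product starts at position 17.
The forward primer is identical to the top strand over positions 17–26: GCGCTCTGCT.

5'-GCGCTCTGCT-3'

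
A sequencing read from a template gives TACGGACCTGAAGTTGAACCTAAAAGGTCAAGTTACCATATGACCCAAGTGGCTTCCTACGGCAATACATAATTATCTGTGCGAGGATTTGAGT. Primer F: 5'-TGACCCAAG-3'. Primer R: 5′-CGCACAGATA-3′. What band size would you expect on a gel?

43 bp

Forward primer TGACCCAAG is found on the top strand at positions 41–49.
Reverse complement of the reverse primer: TATCTGTGCG. This occurs on the top strand at positions 74–83.
Product length = (reverse-primer end) − (forward-primer start) + 1 = 83 − 41 + 1 = 43 bp.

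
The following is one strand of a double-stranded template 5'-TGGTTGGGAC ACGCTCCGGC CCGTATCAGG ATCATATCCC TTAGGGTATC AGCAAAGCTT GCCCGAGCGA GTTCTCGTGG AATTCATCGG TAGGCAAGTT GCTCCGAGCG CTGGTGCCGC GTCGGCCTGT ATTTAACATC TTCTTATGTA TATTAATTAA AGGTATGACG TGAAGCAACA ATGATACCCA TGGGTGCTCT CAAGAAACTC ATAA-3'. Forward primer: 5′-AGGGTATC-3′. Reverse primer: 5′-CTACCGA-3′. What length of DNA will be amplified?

51 bp

Forward primer AGGGTATC is found on the top strand at positions 43–50.
The reverse primer's reverse complement is TCGGTAG, which matches the template at positions 87–93.
The product runs from position 43 to position 93, so its length is 93 − 43 + 1 = 51 bp.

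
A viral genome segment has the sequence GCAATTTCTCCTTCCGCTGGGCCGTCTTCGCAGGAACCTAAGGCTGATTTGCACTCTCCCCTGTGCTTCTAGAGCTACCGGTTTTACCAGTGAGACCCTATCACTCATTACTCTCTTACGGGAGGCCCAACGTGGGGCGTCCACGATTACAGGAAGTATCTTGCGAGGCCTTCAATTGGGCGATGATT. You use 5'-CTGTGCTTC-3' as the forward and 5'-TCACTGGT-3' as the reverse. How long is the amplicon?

33 bp

Scanning the template, CTGTGCTTC occurs at positions 61–69; this primer anneals to the bottom strand there with its 3' end pointing downstream.
The reverse primer's reverse complement is ACCAGTGA, which matches the template at positions 86–93.
Product length = (reverse-primer end) − (forward-primer start) + 1 = 93 − 61 + 1 = 33 bp.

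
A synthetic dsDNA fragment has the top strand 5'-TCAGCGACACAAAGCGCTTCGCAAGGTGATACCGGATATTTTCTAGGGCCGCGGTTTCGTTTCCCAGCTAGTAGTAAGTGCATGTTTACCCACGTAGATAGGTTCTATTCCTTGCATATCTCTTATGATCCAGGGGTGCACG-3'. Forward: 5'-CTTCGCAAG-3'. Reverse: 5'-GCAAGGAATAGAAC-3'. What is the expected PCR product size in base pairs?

Scanning the template, CTTCGCAAG occurs at positions 17–25; this primer anneals to the bottom strand there with its 3' end pointing downstream.
The reverse primer's reverse complement is GTTCTATTCCTTGC, which matches the template at positions 102–115.
The product runs from position 17 to position 115, so its length is 115 − 17 + 1 = 99 bp.

99 bp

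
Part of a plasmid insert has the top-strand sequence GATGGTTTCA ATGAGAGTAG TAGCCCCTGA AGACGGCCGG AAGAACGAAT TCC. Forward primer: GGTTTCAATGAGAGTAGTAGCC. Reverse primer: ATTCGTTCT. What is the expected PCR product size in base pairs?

47 bp

Scanning the template, GGTTTCAATGAGAGTAGTAGCC occurs at positions 4–25; this primer anneals to the bottom strand there with its 3' end pointing downstream.
The reverse primer's reverse complement is AGAACGAAT, which matches the template at positions 42–50.
Product length = (reverse-primer end) − (forward-primer start) + 1 = 50 − 4 + 1 = 47 bp.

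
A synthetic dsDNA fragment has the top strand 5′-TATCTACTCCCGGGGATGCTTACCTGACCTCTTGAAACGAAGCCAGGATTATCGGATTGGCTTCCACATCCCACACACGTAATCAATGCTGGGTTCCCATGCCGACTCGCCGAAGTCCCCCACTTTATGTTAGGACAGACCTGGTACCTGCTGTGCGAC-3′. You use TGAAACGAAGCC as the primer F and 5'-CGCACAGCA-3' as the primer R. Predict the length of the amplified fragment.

The forward primer matches the template at positions 33–44.
The reverse primer's reverse complement is TGCTGTGCG, which matches the template at positions 149–157.
Amplicon spans positions 33–157: 125 bp.

125 bp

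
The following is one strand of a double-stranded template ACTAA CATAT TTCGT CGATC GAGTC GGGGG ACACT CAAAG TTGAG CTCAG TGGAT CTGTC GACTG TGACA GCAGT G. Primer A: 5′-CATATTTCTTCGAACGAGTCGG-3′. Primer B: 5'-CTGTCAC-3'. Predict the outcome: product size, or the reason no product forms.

Primer A (CATATTTCTTCGAACGAGTCGG) does not match the top strand, and its reverse complement CCGACTCGTTCGAAGAAATATG does not match either.
With no annealing site for primer A, no amplification occurs.

No product — primer A has no binding site in the template.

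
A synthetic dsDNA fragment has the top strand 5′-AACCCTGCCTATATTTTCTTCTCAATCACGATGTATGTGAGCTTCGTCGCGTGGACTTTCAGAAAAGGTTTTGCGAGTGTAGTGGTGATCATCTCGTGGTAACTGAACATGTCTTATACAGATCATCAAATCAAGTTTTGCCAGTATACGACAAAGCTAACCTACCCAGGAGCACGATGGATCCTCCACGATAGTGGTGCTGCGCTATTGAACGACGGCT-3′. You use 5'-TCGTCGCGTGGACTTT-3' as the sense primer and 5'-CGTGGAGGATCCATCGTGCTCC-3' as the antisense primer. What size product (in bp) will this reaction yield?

The forward primer matches the template at positions 44–59.
The reverse primer's reverse complement is GGAGCACGATGGATCCTCCACG, which matches the template at positions 169–190.
Product length = (reverse-primer end) − (forward-primer start) + 1 = 190 − 44 + 1 = 147 bp.

147 bp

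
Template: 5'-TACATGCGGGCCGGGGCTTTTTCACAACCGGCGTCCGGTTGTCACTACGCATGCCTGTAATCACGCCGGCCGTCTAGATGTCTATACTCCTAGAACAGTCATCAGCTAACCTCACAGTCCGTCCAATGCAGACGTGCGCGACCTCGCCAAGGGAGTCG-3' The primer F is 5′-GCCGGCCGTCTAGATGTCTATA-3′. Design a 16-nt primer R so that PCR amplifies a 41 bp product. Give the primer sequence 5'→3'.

5'-CTGATGACTGTTCTAG-3'

The forward primer binds at positions 65–86, so a 41 bp product ends at position 65 + 41 − 1 = 105.
The reverse primer anneals to the top strand over positions 90–105, i.e. to CTAGAACAGTCATCAG.
Its sequence written 5'→3' is the reverse complement: CTGATGACTGTTCTAG.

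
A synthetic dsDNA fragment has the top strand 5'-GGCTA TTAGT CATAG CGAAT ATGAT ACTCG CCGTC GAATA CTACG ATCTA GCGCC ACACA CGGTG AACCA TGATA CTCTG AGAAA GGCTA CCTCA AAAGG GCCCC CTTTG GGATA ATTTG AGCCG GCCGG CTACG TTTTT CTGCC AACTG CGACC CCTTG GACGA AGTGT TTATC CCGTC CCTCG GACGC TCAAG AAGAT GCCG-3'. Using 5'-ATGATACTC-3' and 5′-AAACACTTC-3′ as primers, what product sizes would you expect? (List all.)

The forward primer ATGATACTC matches the top strand at positions 21–29, 70–78.
The reverse primer's reverse complement is GAAGTGTTT, matching at positions 164–172.
Each forward site pairs with the reverse site to give a product ending at position 172: sizes 152, 103 bp.

152 bp, 103 bp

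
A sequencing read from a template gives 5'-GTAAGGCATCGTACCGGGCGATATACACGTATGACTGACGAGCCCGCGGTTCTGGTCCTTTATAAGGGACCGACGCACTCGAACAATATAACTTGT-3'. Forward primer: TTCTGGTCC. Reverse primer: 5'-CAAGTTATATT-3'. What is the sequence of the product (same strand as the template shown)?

5'-TTCTGGTCCTTTATAAGGGACCGACGCACTCGAACAATATAACTTG-3'

The forward primer matches the template at positions 50–58.
The reverse primer's reverse complement is AATATAACTTG, which matches the template at positions 85–95.
The product is the template from position 50 through 95 (46 bp).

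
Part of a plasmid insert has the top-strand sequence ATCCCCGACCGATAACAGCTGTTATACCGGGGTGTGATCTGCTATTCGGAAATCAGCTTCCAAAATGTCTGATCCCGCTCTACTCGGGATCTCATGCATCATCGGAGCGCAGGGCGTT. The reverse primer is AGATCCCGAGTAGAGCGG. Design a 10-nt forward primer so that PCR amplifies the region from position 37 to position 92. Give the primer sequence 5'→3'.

The reverse primer's reverse complement CCGCTCTACTCGGGATCT matches the template at positions 75–92; the product starts at position 37.
The forward primer is identical to the top strand over positions 37–46: ATCTGCTATT.

5'-ATCTGCTATT-3'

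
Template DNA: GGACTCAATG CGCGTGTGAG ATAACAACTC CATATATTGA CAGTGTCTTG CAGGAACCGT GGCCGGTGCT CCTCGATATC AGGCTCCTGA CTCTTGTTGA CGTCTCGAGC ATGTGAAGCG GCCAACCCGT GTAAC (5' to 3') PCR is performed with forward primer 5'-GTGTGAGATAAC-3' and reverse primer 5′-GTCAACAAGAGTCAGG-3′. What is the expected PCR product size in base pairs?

88 bp

The forward primer matches the template at positions 14–25.
The reverse primer's reverse complement is CCTGACTCTTGTTGAC, which matches the template at positions 86–101.
Product length = (reverse-primer end) − (forward-primer start) + 1 = 101 − 14 + 1 = 88 bp.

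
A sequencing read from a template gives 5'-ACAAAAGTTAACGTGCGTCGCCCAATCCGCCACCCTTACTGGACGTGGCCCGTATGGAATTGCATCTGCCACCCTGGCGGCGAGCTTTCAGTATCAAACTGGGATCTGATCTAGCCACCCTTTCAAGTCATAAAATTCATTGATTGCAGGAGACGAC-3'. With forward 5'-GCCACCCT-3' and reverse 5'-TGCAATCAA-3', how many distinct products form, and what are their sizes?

The forward primer GCCACCCT matches the top strand at positions 29–36, 68–75, 114–121.
The reverse primer's reverse complement is TTGATTGCA, matching at positions 140–148.
Each forward site pairs with the reverse site to give a product ending at position 148: sizes 120, 81, 35 bp.

Three products: 120 bp, 81 bp, 35 bp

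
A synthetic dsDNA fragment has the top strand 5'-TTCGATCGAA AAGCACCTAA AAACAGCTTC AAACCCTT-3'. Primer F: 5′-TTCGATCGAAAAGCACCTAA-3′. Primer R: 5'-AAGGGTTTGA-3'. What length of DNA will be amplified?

38 bp

Forward primer TTCGATCGAAAAGCACCTAA is found on the top strand at positions 1–20.
Taking the reverse complement of AAGGGTTTGA gives TCAAACCCTT, found at positions 29–38 on the template; the primer anneals here to the top strand with its 3' end pointing upstream.
Amplicon spans positions 1–38: 38 bp.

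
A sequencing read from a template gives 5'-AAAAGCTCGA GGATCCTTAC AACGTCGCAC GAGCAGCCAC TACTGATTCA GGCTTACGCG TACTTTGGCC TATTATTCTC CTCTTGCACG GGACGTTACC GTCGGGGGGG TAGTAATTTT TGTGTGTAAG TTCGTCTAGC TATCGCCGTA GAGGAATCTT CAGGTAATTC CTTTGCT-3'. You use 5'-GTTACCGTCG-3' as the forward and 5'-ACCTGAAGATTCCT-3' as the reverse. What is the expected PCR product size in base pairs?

71 bp

Scanning the template, GTTACCGTCG occurs at positions 95–104; this primer anneals to the bottom strand there with its 3' end pointing downstream.
Reverse complement of the reverse primer: AGGAATCTTCAGGT. This occurs on the top strand at positions 152–165.
The product runs from position 95 to position 165, so its length is 165 − 95 + 1 = 71 bp.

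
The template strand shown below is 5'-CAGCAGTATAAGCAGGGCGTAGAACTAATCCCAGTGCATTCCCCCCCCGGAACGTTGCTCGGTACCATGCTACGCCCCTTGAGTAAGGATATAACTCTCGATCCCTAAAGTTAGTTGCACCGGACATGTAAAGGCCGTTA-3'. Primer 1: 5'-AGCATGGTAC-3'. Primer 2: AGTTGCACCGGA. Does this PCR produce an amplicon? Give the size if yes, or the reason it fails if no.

No product — the primers' 3' ends point away from each other.

Primer 1 (AGCATGGTAC) has reverse complement GTACCATGCT, which matches the top strand at positions 62–71; primer 1 anneals to the top strand there with its 3' end pointing upstream toward position 62.
Primer 2 (AGTTGCACCGGA) matches the top strand directly at positions 113–124; it anneals to the bottom strand with its 3' end pointing downstream toward position 124.
The 3' ends diverge (primer 1 extends toward position 1, primer 2 toward position 140), so the primers never converge on a shared product.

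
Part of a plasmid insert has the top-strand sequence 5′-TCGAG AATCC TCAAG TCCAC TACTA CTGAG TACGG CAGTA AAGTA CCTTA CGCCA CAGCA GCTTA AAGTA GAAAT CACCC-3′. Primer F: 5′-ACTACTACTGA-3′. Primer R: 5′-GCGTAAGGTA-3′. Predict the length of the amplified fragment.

35 bp

The forward primer matches the template at positions 19–29.
Taking the reverse complement of GCGTAAGGTA gives TACCTTACGC, found at positions 44–53 on the template; the primer anneals here to the top strand with its 3' end pointing upstream.
Product length = (reverse-primer end) − (forward-primer start) + 1 = 53 − 19 + 1 = 35 bp.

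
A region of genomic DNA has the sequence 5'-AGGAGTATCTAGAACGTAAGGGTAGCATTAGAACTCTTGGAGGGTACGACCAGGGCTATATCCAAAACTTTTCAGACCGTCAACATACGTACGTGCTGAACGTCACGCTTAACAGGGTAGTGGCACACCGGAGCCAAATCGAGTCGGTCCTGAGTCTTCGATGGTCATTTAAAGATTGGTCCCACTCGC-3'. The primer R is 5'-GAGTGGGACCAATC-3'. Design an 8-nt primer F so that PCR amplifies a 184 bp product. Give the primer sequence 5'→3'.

5'-AGTATCTA-3'

The reverse primer's reverse complement GATTGGTCCCACTC matches the template at positions 174–187, so the product ends at position 187.
A 184 bp product then starts at position 187 − 184 + 1 = 4.
The forward primer is identical to the top strand there: AGTATCTA.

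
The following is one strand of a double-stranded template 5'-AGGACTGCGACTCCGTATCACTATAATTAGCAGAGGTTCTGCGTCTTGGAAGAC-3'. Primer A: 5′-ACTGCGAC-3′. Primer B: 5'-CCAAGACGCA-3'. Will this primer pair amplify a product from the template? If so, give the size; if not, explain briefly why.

Yes — a 46 bp product.

Primer A (ACTGCGAC) matches the top strand at positions 4–11; it acts as a forward primer.
Primer B's reverse complement is TGCGTCTTGG, matching the top strand at positions 40–49; it acts as a reverse primer.
The 3' ends face each other across positions 4–49, giving a 46 bp product.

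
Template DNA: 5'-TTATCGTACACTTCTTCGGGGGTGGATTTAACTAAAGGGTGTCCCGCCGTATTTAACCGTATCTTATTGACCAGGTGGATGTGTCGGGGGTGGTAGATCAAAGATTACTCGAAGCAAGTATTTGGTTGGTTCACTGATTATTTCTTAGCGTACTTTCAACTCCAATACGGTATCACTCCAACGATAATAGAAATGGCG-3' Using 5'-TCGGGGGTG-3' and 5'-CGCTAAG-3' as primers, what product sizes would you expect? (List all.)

135 bp, 67 bp

The forward primer TCGGGGGTG matches the top strand at positions 16–24, 84–92.
The reverse primer's reverse complement is CTTAGCG, matching at positions 144–150.
Each forward site pairs with the reverse site to give a product ending at position 150: sizes 135, 67 bp.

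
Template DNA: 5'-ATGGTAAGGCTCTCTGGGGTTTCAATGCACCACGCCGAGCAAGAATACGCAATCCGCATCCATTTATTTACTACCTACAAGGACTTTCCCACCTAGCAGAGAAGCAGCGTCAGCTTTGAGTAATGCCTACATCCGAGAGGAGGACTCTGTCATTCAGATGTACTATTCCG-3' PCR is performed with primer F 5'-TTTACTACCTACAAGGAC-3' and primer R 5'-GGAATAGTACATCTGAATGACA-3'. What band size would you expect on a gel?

The forward primer matches the template at positions 67–84.
Taking the reverse complement of GGAATAGTACATCTGAATGACA gives TGTCATTCAGATGTACTATTCC, found at positions 148–169 on the template; the primer anneals here to the top strand with its 3' end pointing upstream.
Amplicon spans positions 67–169: 103 bp.

103 bp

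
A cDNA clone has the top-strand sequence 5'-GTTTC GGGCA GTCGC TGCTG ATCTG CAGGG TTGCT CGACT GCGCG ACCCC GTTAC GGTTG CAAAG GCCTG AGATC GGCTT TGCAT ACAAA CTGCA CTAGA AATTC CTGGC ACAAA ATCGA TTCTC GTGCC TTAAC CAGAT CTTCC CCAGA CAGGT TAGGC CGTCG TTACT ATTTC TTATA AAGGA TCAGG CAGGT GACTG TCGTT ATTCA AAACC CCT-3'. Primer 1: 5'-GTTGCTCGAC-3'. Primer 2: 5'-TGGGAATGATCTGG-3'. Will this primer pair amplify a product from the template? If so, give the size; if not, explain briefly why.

No product — primer 2 has no binding site in the template.

Primer 2 (TGGGAATGATCTGG) does not match the top strand, and its reverse complement CCAGATCATTCCCA does not match either.
With no annealing site for primer 2, no amplification occurs.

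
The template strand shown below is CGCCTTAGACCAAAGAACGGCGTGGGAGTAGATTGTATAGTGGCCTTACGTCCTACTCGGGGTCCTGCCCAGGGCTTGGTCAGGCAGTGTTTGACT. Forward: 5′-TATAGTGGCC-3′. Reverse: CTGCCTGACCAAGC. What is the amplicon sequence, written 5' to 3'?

Scanning the template, TATAGTGGCC occurs at positions 36–45; this primer anneals to the bottom strand there with its 3' end pointing downstream.
Taking the reverse complement of CTGCCTGACCAAGC gives GCTTGGTCAGGCAG, found at positions 74–87 on the template; the primer anneals here to the top strand with its 3' end pointing upstream.
The product is the template from position 36 through 87 (52 bp).

5'-TATAGTGGCCTTACGTCCTACTCGGGGTCCTGCCCAGGGCTTGGTCAGGCAG-3'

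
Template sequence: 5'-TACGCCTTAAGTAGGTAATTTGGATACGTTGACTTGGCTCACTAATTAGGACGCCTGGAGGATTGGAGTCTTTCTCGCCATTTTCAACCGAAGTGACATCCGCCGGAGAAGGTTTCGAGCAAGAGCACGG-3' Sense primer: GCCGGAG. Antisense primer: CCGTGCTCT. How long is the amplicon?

Forward primer GCCGGAG is found on the top strand at positions 102–108.
Reverse complement of the reverse primer: AGAGCACGG. This occurs on the top strand at positions 122–130.
Amplicon spans positions 102–130: 29 bp.

29 bp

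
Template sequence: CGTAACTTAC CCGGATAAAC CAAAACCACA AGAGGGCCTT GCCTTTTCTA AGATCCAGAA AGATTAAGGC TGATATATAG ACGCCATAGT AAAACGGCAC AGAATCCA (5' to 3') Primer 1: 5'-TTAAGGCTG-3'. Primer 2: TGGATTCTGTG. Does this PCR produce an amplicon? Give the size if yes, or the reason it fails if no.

Primer 1 (TTAAGGCTG) matches the top strand at positions 64–72; it acts as a forward primer.
Primer 2's reverse complement is CACAGAATCCA, matching the top strand at positions 98–108; it acts as a reverse primer.
The 3' ends face each other across positions 64–108, giving a 45 bp product.

Yes — a 45 bp product.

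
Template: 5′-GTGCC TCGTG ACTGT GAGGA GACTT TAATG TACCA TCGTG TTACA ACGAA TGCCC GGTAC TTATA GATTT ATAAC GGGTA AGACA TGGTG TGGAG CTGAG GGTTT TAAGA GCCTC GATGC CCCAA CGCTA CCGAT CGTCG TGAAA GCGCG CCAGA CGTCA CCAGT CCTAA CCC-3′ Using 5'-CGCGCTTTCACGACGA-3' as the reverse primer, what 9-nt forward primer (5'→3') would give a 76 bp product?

The reverse primer's reverse complement TCGTCGTGAAAGCGCG matches the template at positions 135–150, so the product ends at position 150.
A 76 bp product then starts at position 150 − 76 + 1 = 75.
The forward primer is identical to the top strand there: CGGGTAAGA.

5'-CGGGTAAGA-3'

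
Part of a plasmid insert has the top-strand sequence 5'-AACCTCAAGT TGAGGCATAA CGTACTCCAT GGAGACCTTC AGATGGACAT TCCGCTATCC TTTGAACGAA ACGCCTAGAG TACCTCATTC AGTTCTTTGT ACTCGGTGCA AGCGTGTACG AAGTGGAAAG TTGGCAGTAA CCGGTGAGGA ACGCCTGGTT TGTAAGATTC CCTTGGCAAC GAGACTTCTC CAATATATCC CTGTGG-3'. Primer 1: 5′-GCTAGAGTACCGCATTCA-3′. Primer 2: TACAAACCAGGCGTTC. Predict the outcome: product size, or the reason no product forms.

Primer 1 (GCTAGAGTACCGCATTCA) does not match the top strand, and its reverse complement TGAATGCGGTACTCTAGC does not match either.
With no annealing site for primer 1, no amplification occurs.

No product — primer 1 has no binding site in the template.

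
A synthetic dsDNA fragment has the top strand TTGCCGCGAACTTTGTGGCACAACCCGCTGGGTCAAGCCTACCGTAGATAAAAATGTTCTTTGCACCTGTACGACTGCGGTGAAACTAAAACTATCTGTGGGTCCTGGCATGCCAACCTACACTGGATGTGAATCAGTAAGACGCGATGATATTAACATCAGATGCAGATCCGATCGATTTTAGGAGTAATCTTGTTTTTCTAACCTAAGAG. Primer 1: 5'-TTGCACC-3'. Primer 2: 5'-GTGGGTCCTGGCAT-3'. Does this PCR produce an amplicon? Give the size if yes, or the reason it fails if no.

No product — both primers anneal to the same strand and extend in the same direction.

Primer 1 (TTGCACC) matches the top strand at positions 61–67 (3' end points downstream).
Primer 2 (GTGGGTCCTGGCAT) also matches the top strand directly, at positions 98–111 — its reverse complement ATGCCAGGACCCAC is not present.
Both primers anneal to the bottom strand with 3' ends pointing the same way, so neither can prime synthesis back toward the other.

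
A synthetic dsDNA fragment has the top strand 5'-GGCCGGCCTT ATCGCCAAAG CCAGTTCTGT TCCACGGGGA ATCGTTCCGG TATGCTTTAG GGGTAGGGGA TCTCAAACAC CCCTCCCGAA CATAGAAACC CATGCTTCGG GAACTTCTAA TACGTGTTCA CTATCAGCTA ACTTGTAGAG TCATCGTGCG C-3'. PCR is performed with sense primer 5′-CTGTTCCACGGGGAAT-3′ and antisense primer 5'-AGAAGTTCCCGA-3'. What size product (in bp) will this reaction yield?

92 bp

The forward primer matches the template at positions 27–42.
Reverse complement of the reverse primer: TCGGGAACTTCT. This occurs on the top strand at positions 107–118.
The product runs from position 27 to position 118, so its length is 118 − 27 + 1 = 92 bp.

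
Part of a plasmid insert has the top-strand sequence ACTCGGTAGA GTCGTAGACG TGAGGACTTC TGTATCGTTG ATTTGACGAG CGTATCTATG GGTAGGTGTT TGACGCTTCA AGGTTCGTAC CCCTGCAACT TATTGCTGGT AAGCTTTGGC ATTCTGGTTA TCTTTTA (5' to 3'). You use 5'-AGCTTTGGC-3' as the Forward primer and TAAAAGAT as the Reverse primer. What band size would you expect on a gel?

The forward primer matches the template at positions 112–120.
Taking the reverse complement of TAAAAGAT gives ATCTTTTA, found at positions 130–137 on the template; the primer anneals here to the top strand with its 3' end pointing upstream.
The product runs from position 112 to position 137, so its length is 137 − 112 + 1 = 26 bp.

26 bp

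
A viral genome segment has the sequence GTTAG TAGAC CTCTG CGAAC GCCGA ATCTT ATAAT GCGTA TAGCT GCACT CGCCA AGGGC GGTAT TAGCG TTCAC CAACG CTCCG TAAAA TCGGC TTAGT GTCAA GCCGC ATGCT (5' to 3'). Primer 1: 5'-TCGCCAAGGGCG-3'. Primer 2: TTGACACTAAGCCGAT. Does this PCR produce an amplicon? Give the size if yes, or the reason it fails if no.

Primer 1 (TCGCCAAGGGCG) matches the top strand at positions 50–61; it acts as a forward primer.
Primer 2's reverse complement is ATCGGCTTAGTGTCAA, matching the top strand at positions 90–105; it acts as a reverse primer.
The 3' ends face each other across positions 50–105, giving a 56 bp product.

Yes — a 56 bp product.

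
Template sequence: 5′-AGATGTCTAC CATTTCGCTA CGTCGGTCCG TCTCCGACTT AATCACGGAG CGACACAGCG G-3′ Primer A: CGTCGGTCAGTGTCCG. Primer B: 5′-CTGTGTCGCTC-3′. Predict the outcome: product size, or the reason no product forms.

Primer A (CGTCGGTCAGTGTCCG) does not match the top strand, and its reverse complement CGGACACTGACCGACG does not match either.
With no annealing site for primer A, no amplification occurs.

No product — primer A has no binding site in the template.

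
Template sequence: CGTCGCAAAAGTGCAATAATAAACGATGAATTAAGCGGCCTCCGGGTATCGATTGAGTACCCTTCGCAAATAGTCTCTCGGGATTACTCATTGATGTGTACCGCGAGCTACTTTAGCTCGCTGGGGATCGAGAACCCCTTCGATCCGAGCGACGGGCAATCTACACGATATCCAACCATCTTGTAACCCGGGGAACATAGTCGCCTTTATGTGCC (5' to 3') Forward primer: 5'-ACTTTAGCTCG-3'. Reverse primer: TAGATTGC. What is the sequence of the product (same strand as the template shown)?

Forward primer ACTTTAGCTCG is found on the top strand at positions 110–120.
Taking the reverse complement of TAGATTGC gives GCAATCTA, found at positions 156–163 on the template; the primer anneals here to the top strand with its 3' end pointing upstream.
The product is the template from position 110 through 163 (54 bp).

5'-ACTTTAGCTCGCTGGGGATCGAGAACCCCTTCGATCCGAGCGACGGGCAATCTA-3'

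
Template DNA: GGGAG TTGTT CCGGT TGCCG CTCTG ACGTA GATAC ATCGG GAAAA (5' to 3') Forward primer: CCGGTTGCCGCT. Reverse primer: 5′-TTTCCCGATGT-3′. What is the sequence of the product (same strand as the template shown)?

5'-CCGGTTGCCGCTCTGACGTAGATACATCGGGAAA-3'

Scanning the template, CCGGTTGCCGCT occurs at positions 11–22; this primer anneals to the bottom strand there with its 3' end pointing downstream.
Reverse complement of the reverse primer: ACATCGGGAAA. This occurs on the top strand at positions 34–44.
The product is the template from position 11 through 44 (34 bp).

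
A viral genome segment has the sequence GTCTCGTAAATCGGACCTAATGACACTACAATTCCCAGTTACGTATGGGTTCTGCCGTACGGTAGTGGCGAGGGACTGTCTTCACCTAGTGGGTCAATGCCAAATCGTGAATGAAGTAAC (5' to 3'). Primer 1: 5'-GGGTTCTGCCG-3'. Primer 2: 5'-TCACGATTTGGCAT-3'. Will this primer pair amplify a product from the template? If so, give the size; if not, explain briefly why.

Yes — a 64 bp product.

Primer 1 (GGGTTCTGCCG) matches the top strand at positions 47–57; it acts as a forward primer.
Primer 2's reverse complement is ATGCCAAATCGTGA, matching the top strand at positions 97–110; it acts as a reverse primer.
The 3' ends face each other across positions 47–110, giving a 64 bp product.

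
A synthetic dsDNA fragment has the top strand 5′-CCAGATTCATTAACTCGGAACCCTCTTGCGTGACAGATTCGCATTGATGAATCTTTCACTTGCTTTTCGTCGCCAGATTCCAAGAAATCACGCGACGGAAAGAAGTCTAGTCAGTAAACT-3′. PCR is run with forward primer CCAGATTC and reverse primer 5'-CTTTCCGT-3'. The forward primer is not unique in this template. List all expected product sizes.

The forward primer CCAGATTC matches the top strand at positions 1–8, 73–80.
The reverse primer's reverse complement is ACGGAAAG, matching at positions 95–102.
Each forward site pairs with the reverse site to give a product ending at position 102: sizes 102, 30 bp.

102 bp, 30 bp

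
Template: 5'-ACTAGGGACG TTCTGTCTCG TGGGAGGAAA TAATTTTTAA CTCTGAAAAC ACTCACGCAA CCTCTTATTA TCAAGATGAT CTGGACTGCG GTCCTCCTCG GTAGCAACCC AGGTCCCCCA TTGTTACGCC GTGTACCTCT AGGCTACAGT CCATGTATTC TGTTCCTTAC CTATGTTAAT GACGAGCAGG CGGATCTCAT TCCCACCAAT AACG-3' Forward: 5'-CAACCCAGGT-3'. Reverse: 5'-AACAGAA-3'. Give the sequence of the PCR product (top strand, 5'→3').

Forward primer CAACCCAGGT is found on the top strand at positions 105–114.
Reverse complement of the reverse primer: TTCTGTT. This occurs on the top strand at positions 158–164.
The product is the template from position 105 through 164 (60 bp).

5'-CAACCCAGGTCCCCCATTGTTACGCCGTGTACCTCTAGGCTACAGTCCATGTATTCTGTT-3'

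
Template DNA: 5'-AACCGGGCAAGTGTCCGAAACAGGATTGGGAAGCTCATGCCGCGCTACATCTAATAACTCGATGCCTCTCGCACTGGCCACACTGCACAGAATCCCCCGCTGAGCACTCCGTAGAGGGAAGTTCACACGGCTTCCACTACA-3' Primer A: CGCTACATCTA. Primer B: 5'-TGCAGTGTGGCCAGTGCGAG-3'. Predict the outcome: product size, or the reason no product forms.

Yes — a 45 bp product.

Primer A (CGCTACATCTA) matches the top strand at positions 43–53; it acts as a forward primer.
Primer B's reverse complement is CTCGCACTGGCCACACTGCA, matching the top strand at positions 68–87; it acts as a reverse primer.
The 3' ends face each other across positions 43–87, giving a 45 bp product.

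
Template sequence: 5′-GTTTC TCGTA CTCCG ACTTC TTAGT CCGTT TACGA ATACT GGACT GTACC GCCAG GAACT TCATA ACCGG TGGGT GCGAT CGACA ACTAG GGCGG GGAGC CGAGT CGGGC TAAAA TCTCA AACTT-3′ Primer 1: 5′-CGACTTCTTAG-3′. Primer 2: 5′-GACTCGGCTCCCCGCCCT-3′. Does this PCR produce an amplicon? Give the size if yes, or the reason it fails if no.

Primer 1 (CGACTTCTTAG) matches the top strand at positions 14–24; it acts as a forward primer.
Primer 2's reverse complement is AGGGCGGGGAGCCGAGTC, matching the top strand at positions 89–106; it acts as a reverse primer.
The 3' ends face each other across positions 14–106, giving a 93 bp product.

Yes — a 93 bp product.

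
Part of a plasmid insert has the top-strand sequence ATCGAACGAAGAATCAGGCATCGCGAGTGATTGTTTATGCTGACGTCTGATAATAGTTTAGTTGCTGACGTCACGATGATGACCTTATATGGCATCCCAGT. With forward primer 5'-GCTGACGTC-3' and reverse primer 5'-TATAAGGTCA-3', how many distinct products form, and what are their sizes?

Two products: 51 bp, 26 bp

The forward primer GCTGACGTC matches the top strand at positions 39–47, 64–72.
The reverse primer's reverse complement is TGACCTTATA, matching at positions 80–89.
Each forward site pairs with the reverse site to give a product ending at position 89: sizes 51, 26 bp.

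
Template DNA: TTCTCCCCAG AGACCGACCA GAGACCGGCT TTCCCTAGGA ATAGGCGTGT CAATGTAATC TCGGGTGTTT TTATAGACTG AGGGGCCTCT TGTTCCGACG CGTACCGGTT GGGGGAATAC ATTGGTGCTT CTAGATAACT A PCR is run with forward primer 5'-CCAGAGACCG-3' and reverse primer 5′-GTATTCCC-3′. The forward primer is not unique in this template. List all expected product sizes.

114 bp, 103 bp

The forward primer CCAGAGACCG matches the top strand at positions 7–16, 18–27.
The reverse primer's reverse complement is GGGAATAC, matching at positions 113–120.
Each forward site pairs with the reverse site to give a product ending at position 120: sizes 114, 103 bp.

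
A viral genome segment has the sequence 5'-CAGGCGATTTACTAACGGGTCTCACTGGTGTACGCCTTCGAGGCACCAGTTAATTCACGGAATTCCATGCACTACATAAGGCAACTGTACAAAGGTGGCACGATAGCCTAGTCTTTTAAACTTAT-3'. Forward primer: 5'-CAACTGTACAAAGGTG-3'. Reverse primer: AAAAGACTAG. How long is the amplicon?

The forward primer matches the template at positions 82–97.
Taking the reverse complement of AAAAGACTAG gives CTAGTCTTTT, found at positions 108–117 on the template; the primer anneals here to the top strand with its 3' end pointing upstream.
The product runs from position 82 to position 117, so its length is 117 − 82 + 1 = 36 bp.

36 bp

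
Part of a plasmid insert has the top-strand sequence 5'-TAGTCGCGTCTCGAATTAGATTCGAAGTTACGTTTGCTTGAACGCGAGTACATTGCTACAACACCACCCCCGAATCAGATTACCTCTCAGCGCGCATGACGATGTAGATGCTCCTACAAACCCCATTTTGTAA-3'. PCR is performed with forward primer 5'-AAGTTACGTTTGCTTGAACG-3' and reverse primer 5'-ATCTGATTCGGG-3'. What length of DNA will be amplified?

The forward primer matches the template at positions 25–44.
The reverse primer's reverse complement is CCCGAATCAGAT, which matches the template at positions 69–80.
The product runs from position 25 to position 80, so its length is 80 − 25 + 1 = 56 bp.

56 bp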